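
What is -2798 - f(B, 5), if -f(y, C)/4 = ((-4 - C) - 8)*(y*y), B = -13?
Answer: -14290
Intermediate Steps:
f(y, C) = -4*y²*(-12 - C) (f(y, C) = -4*((-4 - C) - 8)*y*y = -4*(-12 - C)*y² = -4*y²*(-12 - C))
-2798 - f(B, 5) = -2798 - 4*(-13)²*(12 + 5) = -2798 - 4*169*17 = -2798 - 1*11492 = -2798 - 11492 = -14290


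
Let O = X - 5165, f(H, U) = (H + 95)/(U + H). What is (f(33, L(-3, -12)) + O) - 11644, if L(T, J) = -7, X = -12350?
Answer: -379003/13 ≈ -29154.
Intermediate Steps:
f(H, U) = (95 + H)/(H + U)
O = -17515 (O = -12350 - 5165 = -17515)
(f(33, L(-3, -12)) + O) - 11644 = ((95 + 33)/(33 - 7) - 17515) - 11644 = (128/26 - 17515) - 11644 = ((1/26)*128 - 17515) - 11644 = (64/13 - 17515) - 11644 = -227631/13 - 11644 = -379003/13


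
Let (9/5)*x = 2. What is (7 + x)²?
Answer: 5329/81 ≈ 65.790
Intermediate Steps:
x = 10/9 (x = (5/9)*2 = 10/9 ≈ 1.1111)
(7 + x)² = (7 + 10/9)² = (73/9)² = 5329/81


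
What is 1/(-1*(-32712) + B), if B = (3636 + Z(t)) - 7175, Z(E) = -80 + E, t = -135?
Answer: 1/28958 ≈ 3.4533e-5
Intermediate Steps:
B = -3754 (B = (3636 + (-80 - 135)) - 7175 = (3636 - 215) - 7175 = 3421 - 7175 = -3754)
1/(-1*(-32712) + B) = 1/(-1*(-32712) - 3754) = 1/(32712 - 3754) = 1/28958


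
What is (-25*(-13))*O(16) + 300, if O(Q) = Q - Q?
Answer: 300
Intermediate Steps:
O(Q) = 0
(-25*(-13))*O(16) + 300 = -25*(-13)*0 + 300 = 325*0 + 300 = 0 + 300 = 300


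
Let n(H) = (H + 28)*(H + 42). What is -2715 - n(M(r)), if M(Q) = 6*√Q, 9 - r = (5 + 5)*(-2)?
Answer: -4935 - 420*√29 ≈ -7196.8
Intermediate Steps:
r = 29 (r = 9 - (5 + 5)*(-2) = 9 - 10*(-2) = 9 - 1*(-20) = 9 + 20 = 29)
n(H) = (28 + H)*(42 + H)
-2715 - n(M(r)) = -2715 - (1176 + (6*√29)² + 70*(6*√29)) = -2715 - (1176 + 1044 + 420*√29) = -2715 - (2220 + 420*√29) = -2715 + (-2220 - 420*√29) = -4935 - 420*√29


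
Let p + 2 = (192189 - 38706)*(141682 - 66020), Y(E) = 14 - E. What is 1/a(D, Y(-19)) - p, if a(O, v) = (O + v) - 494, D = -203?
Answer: -7710919614017/664 ≈ -1.1613e+10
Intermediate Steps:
a(O, v) = -494 + O + v
p = 11612830744 (p = -2 + (192189 - 38706)*(141682 - 66020) = -2 + 153483*75662 = -2 + 11612830746 = 11612830744)
1/a(D, Y(-19)) - p = 1/(-494 - 203 + (14 - 1*(-19))) - 1*11612830744 = 1/(-494 - 203 + (14 + 19)) - 11612830744 = 1/(-494 - 203 + 33) - 11612830744 = 1/(-664) - 11612830744 = -1/664 - 11612830744 = -7710919614017/664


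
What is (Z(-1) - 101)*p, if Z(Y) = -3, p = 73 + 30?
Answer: -10712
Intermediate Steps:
p = 103
(Z(-1) - 101)*p = (-3 - 101)*103 = -104*103 = -10712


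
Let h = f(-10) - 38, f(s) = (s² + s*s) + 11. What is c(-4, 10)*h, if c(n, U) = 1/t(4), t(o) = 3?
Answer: 173/3 ≈ 57.667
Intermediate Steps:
f(s) = 11 + 2*s² (f(s) = (s² + s²) + 11 = 2*s² + 11 = 11 + 2*s²)
c(n, U) = ⅓ (c(n, U) = 1/3 = ⅓)
h = 173 (h = (11 + 2*(-10)²) - 38 = (11 + 2*100) - 38 = (11 + 200) - 38 = 211 - 38 = 173)
c(-4, 10)*h = (⅓)*173 = 173/3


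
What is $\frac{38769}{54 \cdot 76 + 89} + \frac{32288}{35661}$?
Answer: $\frac{1517924893}{149526573} \approx 10.152$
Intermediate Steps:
$\frac{38769}{54 \cdot 76 + 89} + \frac{32288}{35661} = \frac{38769}{4104 + 89} + 32288 \cdot \frac{1}{35661} = \frac{38769}{4193} + \frac{32288}{35661} = \frac{1517924893}{149526573}$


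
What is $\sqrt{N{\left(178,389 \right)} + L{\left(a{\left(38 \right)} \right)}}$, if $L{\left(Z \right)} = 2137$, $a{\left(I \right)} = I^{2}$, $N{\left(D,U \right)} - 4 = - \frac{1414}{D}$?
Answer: $\frac{\sqrt{16895938}}{89} \approx 46.185$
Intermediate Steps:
$N{\left(D,U \right)} = 4 - \frac{1414}{D}$
$\sqrt{N{\left(178,389 \right)} + L{\left(a{\left(38 \right)} \right)}} = \sqrt{\left(4 - \frac{1414}{178}\right) + 2137} = \sqrt{\left(4 - \frac{707}{89}\right) + 2137} = \sqrt{- \frac{351}{89} + 2137} = \sqrt{\frac{189842}{89}} = \frac{\sqrt{16895938}}{89}$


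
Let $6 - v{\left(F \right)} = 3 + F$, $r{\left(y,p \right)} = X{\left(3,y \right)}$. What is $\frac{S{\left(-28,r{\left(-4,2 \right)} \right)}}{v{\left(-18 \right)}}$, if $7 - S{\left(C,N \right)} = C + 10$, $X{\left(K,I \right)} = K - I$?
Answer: $\frac{25}{21} \approx 1.1905$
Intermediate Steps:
$r{\left(y,p \right)} = 3 - y$
$v{\left(F \right)} = 3 - F$ ($v{\left(F \right)} = 6 - \left(3 + F\right) = 3 - F$)
$S{\left(C,N \right)} = -3 - C$ ($S{\left(C,N \right)} = 7 - \left(C + 10\right) = 7 - \left(10 + C\right) = -3 - C$)
$\frac{S{\left(-28,r{\left(-4,2 \right)} \right)}}{v{\left(-18 \right)}} = \frac{-3 - -28}{3 - -18} = \frac{-3 + 28}{3 + 18} = \frac{25}{21}$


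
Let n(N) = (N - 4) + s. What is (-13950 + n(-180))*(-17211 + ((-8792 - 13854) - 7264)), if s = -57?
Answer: 668694111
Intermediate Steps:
n(N) = -61 + N (n(N) = (N - 4) - 57 = (-4 + N) - 57 = -61 + N)
(-13950 + n(-180))*(-17211 + ((-8792 - 13854) - 7264)) = (-13950 + (-61 - 180))*(-17211 + ((-8792 - 13854) - 7264)) = (-13950 - 241)*(-17211 + (-22646 - 7264)) = -14191*(-17211 - 29910) = -14191*(-47121) = 668694111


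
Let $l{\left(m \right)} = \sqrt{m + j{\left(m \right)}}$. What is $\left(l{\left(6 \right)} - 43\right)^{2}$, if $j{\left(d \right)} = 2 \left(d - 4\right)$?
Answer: $\left(43 - \sqrt{10}\right)^{2} \approx 1587.0$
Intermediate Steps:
$j{\left(d \right)} = -8 + 2 d$ ($j{\left(d \right)} = 2 \left(-4 + d\right) = -8 + 2 d$)
$l{\left(m \right)} = \sqrt{-8 + 3 m}$ ($l{\left(m \right)} = \sqrt{m + \left(-8 + 2 m\right)} = \sqrt{-8 + 3 m}$)
$\left(l{\left(6 \right)} - 43\right)^{2} = \left(\sqrt{-8 + 3 \cdot 6} - 43\right)^{2} = \left(\sqrt{-8 + 18} - 43\right)^{2} = \left(\sqrt{10} - 43\right)^{2} = \left(-43 + \sqrt{10}\right)^{2}$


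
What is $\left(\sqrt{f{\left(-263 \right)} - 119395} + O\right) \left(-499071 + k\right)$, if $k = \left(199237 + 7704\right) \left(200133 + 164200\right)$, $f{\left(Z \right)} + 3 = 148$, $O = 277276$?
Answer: $20905206352527832 + 1130924044230 i \sqrt{530} \approx 2.0905 \cdot 10^{16} + 2.6036 \cdot 10^{13} i$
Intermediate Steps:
$f{\left(Z \right)} = 145$ ($f{\left(Z \right)} = -3 + 148 = 145$)
$k = 75395435353$ ($k = 206941 \cdot 364333 = 75395435353$)
$\left(\sqrt{f{\left(-263 \right)} - 119395} + O\right) \left(-499071 + k\right) = \left(\sqrt{145 - 119395} + 277276\right) \left(-499071 + 75395435353\right) = \left(\sqrt{-119250} + 277276\right) 75394936282 = \left(15 i \sqrt{530} + 277276\right) 75394936282 = \left(277276 + 15 i \sqrt{530}\right) 75394936282 = 20905206352527832 + 1130924044230 i \sqrt{530}$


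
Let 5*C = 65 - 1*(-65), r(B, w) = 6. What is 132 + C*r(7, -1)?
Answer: 288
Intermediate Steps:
C = 26 (C = (65 - 1*(-65))/5 = (65 + 65)/5 = (⅕)*130 = 26)
132 + C*r(7, -1) = 132 + 26*6 = 132 + 156 = 288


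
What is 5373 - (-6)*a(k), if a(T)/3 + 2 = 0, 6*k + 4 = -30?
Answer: 5337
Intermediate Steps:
k = -17/3 (k = -2/3 + (1/6)*(-30) = -2/3 - 5 = -17/3 ≈ -5.6667)
a(T) = -6 (a(T) = -6 + 3*0 = -6 + 0 = -6)
5373 - (-6)*a(k) = 5373 - (-6)*(-6) = 5373 - 1*36 = 5373 - 36 = 5337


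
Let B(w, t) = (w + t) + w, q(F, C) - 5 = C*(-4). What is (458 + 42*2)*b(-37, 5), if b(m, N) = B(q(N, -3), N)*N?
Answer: 105690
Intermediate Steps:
q(F, C) = 5 - 4*C (q(F, C) = 5 + C*(-4) = 5 - 4*C)
B(w, t) = t + 2*w (B(w, t) = (t + w) + w = t + 2*w)
b(m, N) = N*(34 + N) (b(m, N) = (N + 2*(5 - 4*(-3)))*N = (N + 2*(5 + 12))*N = (N + 2*17)*N = (N + 34)*N = (34 + N)*N = N*(34 + N))
(458 + 42*2)*b(-37, 5) = (458 + 42*2)*(5*(34 + 5)) = (458 + 84)*(5*39) = 542*195 = 105690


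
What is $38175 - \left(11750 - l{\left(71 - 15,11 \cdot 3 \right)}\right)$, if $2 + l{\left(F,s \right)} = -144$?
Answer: $26279$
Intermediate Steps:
$l{\left(F,s \right)} = -146$ ($l{\left(F,s \right)} = -2 - 144 = -146$)
$38175 - \left(11750 - l{\left(71 - 15,11 \cdot 3 \right)}\right) = 38175 - \left(11750 - -146\right) = 38175 - \left(11750 + 146\right) = 38175 - 11896 = 26279$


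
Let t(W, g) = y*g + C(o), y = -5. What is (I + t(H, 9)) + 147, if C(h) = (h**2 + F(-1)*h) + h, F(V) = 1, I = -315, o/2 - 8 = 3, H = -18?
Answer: 315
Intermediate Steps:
o = 22 (o = 16 + 2*3 = 16 + 6 = 22)
C(h) = h**2 + 2*h (C(h) = (h**2 + 1*h) + h = (h**2 + h) + h = (h + h**2) + h = h**2 + 2*h)
t(W, g) = 528 - 5*g (t(W, g) = -5*g + 22*(2 + 22) = -5*g + 22*24 = -5*g + 528 = 528 - 5*g)
(I + t(H, 9)) + 147 = (-315 + (528 - 5*9)) + 147 = (-315 + (528 - 45)) + 147 = (-315 + 483) + 147 = 168 + 147 = 315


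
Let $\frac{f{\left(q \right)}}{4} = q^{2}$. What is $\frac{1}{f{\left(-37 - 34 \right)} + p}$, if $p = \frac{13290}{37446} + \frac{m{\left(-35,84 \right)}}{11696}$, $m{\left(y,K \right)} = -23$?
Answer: $\frac{72994736}{1471891619801} \approx 4.9592 \cdot 10^{-5}$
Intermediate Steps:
$p = \frac{25763097}{72994736}$ ($p = \frac{13290}{37446} - \frac{23}{11696} = 13290 \cdot \frac{1}{37446} - \frac{23}{11696} = \frac{2215}{6241} - \frac{23}{11696} = \frac{25763097}{72994736} \approx 0.35294$)
$f{\left(q \right)} = 4 q^{2}$
$\frac{1}{f{\left(-37 - 34 \right)} + p} = \frac{1}{4 \left(-37 - 34\right)^{2} + \frac{25763097}{72994736}} = \frac{1}{4 \left(-71\right)^{2} + \frac{25763097}{72994736}} = \frac{1}{4 \cdot 5041 + \frac{25763097}{72994736}} = \frac{1}{20164 + \frac{25763097}{72994736}} = \frac{1}{\frac{1471891619801}{72994736}} = \frac{72994736}{1471891619801}$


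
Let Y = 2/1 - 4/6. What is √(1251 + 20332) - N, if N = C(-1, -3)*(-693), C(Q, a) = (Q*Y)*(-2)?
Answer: 1848 + √21583 ≈ 1994.9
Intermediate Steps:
Y = 4/3 (Y = 2*1 - 4*⅙ = 2 - ⅔ = 4/3 ≈ 1.3333)
C(Q, a) = -8*Q/3 (C(Q, a) = (Q*(4/3))*(-2) = (4*Q/3)*(-2) = -8*Q/3)
N = -1848 (N = -8/3*(-1)*(-693) = (8/3)*(-693) = -1848)
√(1251 + 20332) - N = √(1251 + 20332) - 1*(-1848) = √21583 + 1848 = 1848 + √21583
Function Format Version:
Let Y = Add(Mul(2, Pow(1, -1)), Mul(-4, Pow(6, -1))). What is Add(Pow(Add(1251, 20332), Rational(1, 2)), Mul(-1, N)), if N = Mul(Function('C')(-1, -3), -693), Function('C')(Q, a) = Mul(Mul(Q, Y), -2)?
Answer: Add(1848, Pow(21583, Rational(1, 2))) ≈ 1994.9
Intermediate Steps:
Y = Rational(4, 3) (Y = Add(Mul(2, 1), Mul(-4, Rational(1, 6))) = Add(2, Rational(-2, 3)) = Rational(4, 3) ≈ 1.3333)
Function('C')(Q, a) = Mul(Rational(-8, 3), Q) (Function('C')(Q, a) = Mul(Mul(Q, Rational(4, 3)), -2) = Mul(Mul(Rational(4, 3), Q), -2) = Mul(Rational(-8, 3), Q))
N = -1848 (N = Mul(Mul(Rational(-8, 3), -1), -693) = Mul(Rational(8, 3), -693) = -1848)
Add(Pow(Add(1251, 20332), Rational(1, 2)), Mul(-1, N)) = Add(Pow(Add(1251, 20332), Rational(1, 2)), Mul(-1, -1848)) = Add(Pow(21583, Rational(1, 2)), 1848) = Add(1848, Pow(21583, Rational(1, 2)))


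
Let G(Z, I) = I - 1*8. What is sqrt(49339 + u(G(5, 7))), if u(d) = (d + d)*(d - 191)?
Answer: sqrt(49723) ≈ 222.99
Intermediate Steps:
G(Z, I) = -8 + I (G(Z, I) = I - 8 = -8 + I)
u(d) = 2*d*(-191 + d) (u(d) = (2*d)*(-191 + d) = 2*d*(-191 + d))
sqrt(49339 + u(G(5, 7))) = sqrt(49339 + 2*(-8 + 7)*(-191 + (-8 + 7))) = sqrt(49339 + 2*(-1)*(-191 - 1)) = sqrt(49339 + 2*(-1)*(-192)) = sqrt(49339 + 384) = sqrt(49723)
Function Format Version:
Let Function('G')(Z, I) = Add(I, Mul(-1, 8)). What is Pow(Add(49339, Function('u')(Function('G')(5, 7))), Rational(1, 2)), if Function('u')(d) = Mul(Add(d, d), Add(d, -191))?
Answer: Pow(49723, Rational(1, 2)) ≈ 222.99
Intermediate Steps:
Function('G')(Z, I) = Add(-8, I) (Function('G')(Z, I) = Add(I, -8) = Add(-8, I))
Function('u')(d) = Mul(2, d, Add(-191, d)) (Function('u')(d) = Mul(Mul(2, d), Add(-191, d)) = Mul(2, d, Add(-191, d)))
Pow(Add(49339, Function('u')(Function('G')(5, 7))), Rational(1, 2)) = Pow(Add(49339, Mul(2, Add(-8, 7), Add(-191, Add(-8, 7)))), Rational(1, 2)) = Pow(Add(49339, Mul(2, -1, Add(-191, -1))), Rational(1, 2)) = Pow(Add(49339, Mul(2, -1, -192)), Rational(1, 2)) = Pow(Add(49339, 384), Rational(1, 2)) = Pow(49723, Rational(1, 2))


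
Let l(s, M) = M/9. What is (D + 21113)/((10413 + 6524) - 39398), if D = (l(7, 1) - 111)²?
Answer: -2706157/1819341 ≈ -1.4874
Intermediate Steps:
l(s, M) = M/9 (l(s, M) = M*(⅑) = M/9)
D = 996004/81 (D = ((⅑)*1 - 111)² = (⅑ - 111)² = (-998/9)² = 996004/81 ≈ 12296.)
(D + 21113)/((10413 + 6524) - 39398) = (996004/81 + 21113)/((10413 + 6524) - 39398) = 2706157/(81*(16937 - 39398)) = (2706157/81)/(-22461) = (2706157/81)*(-1/22461) = -2706157/1819341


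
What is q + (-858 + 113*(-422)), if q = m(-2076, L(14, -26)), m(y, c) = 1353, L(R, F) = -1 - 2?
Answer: -47191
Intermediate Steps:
L(R, F) = -3
q = 1353
q + (-858 + 113*(-422)) = 1353 + (-858 + 113*(-422)) = 1353 + (-858 - 47686) = 1353 - 48544 = -47191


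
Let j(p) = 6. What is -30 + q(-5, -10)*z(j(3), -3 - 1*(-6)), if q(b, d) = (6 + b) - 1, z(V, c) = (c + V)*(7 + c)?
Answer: -30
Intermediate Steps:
z(V, c) = (7 + c)*(V + c) (z(V, c) = (V + c)*(7 + c) = (7 + c)*(V + c))
q(b, d) = 5 + b
-30 + q(-5, -10)*z(j(3), -3 - 1*(-6)) = -30 + (5 - 5)*((-3 - 1*(-6))**2 + 7*6 + 7*(-3 - 1*(-6)) + 6*(-3 - 1*(-6))) = -30 + 0*((-3 + 6)**2 + 42 + 7*(-3 + 6) + 6*(-3 + 6)) = -30 + 0*(3**2 + 42 + 7*3 + 6*3) = -30 + 0*(9 + 42 + 21 + 18) = -30 + 0*90 = -30 + 0 = -30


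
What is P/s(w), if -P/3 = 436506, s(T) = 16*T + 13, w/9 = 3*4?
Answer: -1309518/1741 ≈ -752.16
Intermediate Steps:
w = 108 (w = 9*(3*4) = 9*12 = 108)
s(T) = 13 + 16*T
P = -1309518 (P = -3*436506 = -1309518)
P/s(w) = -1309518/(13 + 16*108) = -1309518/(13 + 1728) = -1309518/1741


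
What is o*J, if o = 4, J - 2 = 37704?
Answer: 150824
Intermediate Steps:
J = 37706 (J = 2 + 37704 = 37706)
o*J = 4*37706 = 150824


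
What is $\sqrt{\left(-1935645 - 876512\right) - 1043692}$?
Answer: $i \sqrt{3855849} \approx 1963.6 i$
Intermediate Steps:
$\sqrt{\left(-1935645 - 876512\right) - 1043692} = \sqrt{-2812157 - 1043692} = \sqrt{-3855849} = i \sqrt{3855849}$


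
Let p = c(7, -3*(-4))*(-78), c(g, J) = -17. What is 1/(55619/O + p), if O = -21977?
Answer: 21977/29085883 ≈ 0.00075559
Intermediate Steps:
p = 1326 (p = -17*(-78) = 1326)
1/(55619/O + p) = 1/(55619/(-21977) + 1326) = 1/(55619*(-1/21977) + 1326) = 1/(-55619/21977 + 1326) = 1/(29085883/21977) = 21977/29085883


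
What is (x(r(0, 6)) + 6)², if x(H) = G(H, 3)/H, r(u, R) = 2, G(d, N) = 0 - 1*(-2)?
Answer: 49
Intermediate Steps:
G(d, N) = 2 (G(d, N) = 0 + 2 = 2)
x(H) = 2/H
(x(r(0, 6)) + 6)² = (2/2 + 6)² = (2*(½) + 6)² = (1 + 6)² = 7² = 49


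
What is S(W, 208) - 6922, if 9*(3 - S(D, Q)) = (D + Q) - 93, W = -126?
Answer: -62260/9 ≈ -6917.8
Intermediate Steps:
S(D, Q) = 40/3 - D/9 - Q/9 (S(D, Q) = 3 - ((D + Q) - 93)/9 = 3 - (-93 + D + Q)/9 = 3 + (31/3 - D/9 - Q/9) = 40/3 - D/9 - Q/9)
S(W, 208) - 6922 = (40/3 - ⅑*(-126) - ⅑*208) - 6922 = (40/3 + 14 - 208/9) - 6922 = 38/9 - 6922 = -62260/9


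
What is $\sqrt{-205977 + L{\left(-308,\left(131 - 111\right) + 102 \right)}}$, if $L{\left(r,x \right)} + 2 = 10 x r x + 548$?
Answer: $i \sqrt{46048151} \approx 6785.9 i$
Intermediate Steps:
$L{\left(r,x \right)} = 546 + 10 r x^{2}$ ($L{\left(r,x \right)} = -2 + \left(10 x r x + 548\right) = -2 + \left(10 r x x + 548\right) = -2 + \left(10 r x^{2} + 548\right) = -2 + \left(548 + 10 r x^{2}\right) = 546 + 10 r x^{2}$)
$\sqrt{-205977 + L{\left(-308,\left(131 - 111\right) + 102 \right)}} = \sqrt{-205977 + \left(546 + 10 \left(-308\right) \left(\left(131 - 111\right) + 102\right)^{2}\right)} = \sqrt{-205977 + \left(546 + 10 \left(-308\right) \left(20 + 102\right)^{2}\right)} = \sqrt{-205977 + \left(546 + 10 \left(-308\right) 122^{2}\right)} = \sqrt{-205977 + \left(546 + 10 \left(-308\right) 14884\right)} = \sqrt{-205977 + \left(546 - 45842720\right)} = \sqrt{-205977 - 45842174} = \sqrt{-46048151} = i \sqrt{46048151}$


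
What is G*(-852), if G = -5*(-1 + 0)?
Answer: -4260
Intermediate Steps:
G = 5 (G = -5*(-1) = 5)
G*(-852) = 5*(-852) = -4260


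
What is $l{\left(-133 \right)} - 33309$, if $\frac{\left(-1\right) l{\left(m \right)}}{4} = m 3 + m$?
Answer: $-31181$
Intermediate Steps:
$l{\left(m \right)} = - 16 m$ ($l{\left(m \right)} = - 4 \left(m 3 + m\right) = - 4 \left(3 m + m\right) = - 4 \cdot 4 m = - 16 m$)
$l{\left(-133 \right)} - 33309 = \left(-16\right) \left(-133\right) - 33309 = 2128 - 33309 = -31181$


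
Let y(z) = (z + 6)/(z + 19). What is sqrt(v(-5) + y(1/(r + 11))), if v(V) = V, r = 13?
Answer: 2*I*sqrt(244495)/457 ≈ 2.164*I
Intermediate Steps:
y(z) = (6 + z)/(19 + z)
sqrt(v(-5) + y(1/(r + 11))) = sqrt(-5 + (6 + 1/(13 + 11))/(19 + 1/(13 + 11))) = sqrt(-5 + (6 + 1/24)/(19 + 1/24)) = sqrt(-5 + (145/24)/(457/24)) = sqrt(-5 + (24/457)*(145/24)) = sqrt(-5 + 145/457) = sqrt(-2140/457) = 2*I*sqrt(244495)/457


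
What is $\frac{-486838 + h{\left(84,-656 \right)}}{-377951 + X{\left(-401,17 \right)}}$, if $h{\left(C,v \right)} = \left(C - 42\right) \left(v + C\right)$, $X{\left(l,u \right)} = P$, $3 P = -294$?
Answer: $\frac{510862}{378049} \approx 1.3513$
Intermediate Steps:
$P = -98$ ($P = \frac{1}{3} \left(-294\right) = -98$)
$X{\left(l,u \right)} = -98$
$h{\left(C,v \right)} = \left(-42 + C\right) \left(C + v\right)$
$\frac{-486838 + h{\left(84,-656 \right)}}{-377951 + X{\left(-401,17 \right)}} = \frac{-486838 + \left(84^{2} - 3528 - -27552 + 84 \left(-656\right)\right)}{-377951 - 98} = \frac{-486838 + \left(7056 - 3528 + 27552 - 55104\right)}{-378049} = \left(-486838 - 24024\right) \left(- \frac{1}{378049}\right) = \left(-510862\right) \left(- \frac{1}{378049}\right) = \frac{510862}{378049}$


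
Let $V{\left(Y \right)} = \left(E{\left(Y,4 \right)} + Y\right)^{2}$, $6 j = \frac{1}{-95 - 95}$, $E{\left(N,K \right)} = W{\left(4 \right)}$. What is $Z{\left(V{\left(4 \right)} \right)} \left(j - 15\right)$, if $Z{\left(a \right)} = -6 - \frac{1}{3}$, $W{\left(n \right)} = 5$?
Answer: $\frac{17101}{180} \approx 95.006$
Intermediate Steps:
$E{\left(N,K \right)} = 5$
$j = - \frac{1}{1140}$ ($j = \frac{1}{6 \left(-95 - 95\right)} = \frac{1}{6 \left(-190\right)} = \frac{1}{6} \left(- \frac{1}{190}\right) = - \frac{1}{1140} \approx -0.00087719$)
$V{\left(Y \right)} = \left(5 + Y\right)^{2}$
$Z{\left(a \right)} = - \frac{19}{3}$ ($Z{\left(a \right)} = -6 - \frac{1}{3} = - \frac{19}{3}$)
$Z{\left(V{\left(4 \right)} \right)} \left(j - 15\right) = - \frac{19 \left(- \frac{1}{1140} - 15\right)}{3} = \left(- \frac{19}{3}\right) \left(- \frac{17101}{1140}\right) = \frac{17101}{180}$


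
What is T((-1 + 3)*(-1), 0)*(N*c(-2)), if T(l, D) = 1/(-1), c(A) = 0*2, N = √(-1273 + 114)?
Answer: 0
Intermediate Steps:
N = I*√1159 (N = √(-1159) = I*√1159 ≈ 34.044*I)
c(A) = 0
T(l, D) = -1
T((-1 + 3)*(-1), 0)*(N*c(-2)) = -I*√1159*0 = -1*0 = 0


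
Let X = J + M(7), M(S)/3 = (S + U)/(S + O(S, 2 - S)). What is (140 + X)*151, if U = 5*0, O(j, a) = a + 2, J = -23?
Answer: 73839/4 ≈ 18460.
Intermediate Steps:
O(j, a) = 2 + a
U = 0
M(S) = 3*S/4 (M(S) = 3*((S + 0)/(S + (2 + (2 - S)))) = 3*(S/(S + (4 - S))) = 3*(S/4) = 3*S/4)
X = -71/4 (X = -23 + (¾)*7 = -23 + 21/4 = -71/4 ≈ -17.750)
(140 + X)*151 = (140 - 71/4)*151 = (489/4)*151 = 73839/4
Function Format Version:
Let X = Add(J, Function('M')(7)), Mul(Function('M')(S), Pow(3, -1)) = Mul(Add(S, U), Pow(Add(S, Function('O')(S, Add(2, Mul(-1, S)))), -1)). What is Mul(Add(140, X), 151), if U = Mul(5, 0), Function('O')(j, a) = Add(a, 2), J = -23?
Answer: Rational(73839, 4) ≈ 18460.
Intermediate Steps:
Function('O')(j, a) = Add(2, a)
U = 0
Function('M')(S) = Mul(Rational(3, 4), S) (Function('M')(S) = Mul(3, Mul(Add(S, 0), Pow(Add(S, Add(2, Add(2, Mul(-1, S)))), -1))) = Mul(3, Mul(S, Pow(Add(S, Add(4, Mul(-1, S))), -1))) = Mul(3, Mul(S, Pow(4, -1))) = Mul(3, Mul(S, Rational(1, 4))) = Mul(3, Mul(Rational(1, 4), S)) = Mul(Rational(3, 4), S))
X = Rational(-71, 4) (X = Add(-23, Mul(Rational(3, 4), 7)) = Add(-23, Rational(21, 4)) = Rational(-71, 4) ≈ -17.750)
Mul(Add(140, X), 151) = Mul(Add(140, Rational(-71, 4)), 151) = Mul(Rational(489, 4), 151) = Rational(73839, 4)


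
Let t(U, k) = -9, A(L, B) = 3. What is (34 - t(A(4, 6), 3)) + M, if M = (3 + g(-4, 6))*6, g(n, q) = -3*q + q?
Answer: -11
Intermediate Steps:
g(n, q) = -2*q
M = -54 (M = (3 - 2*6)*6 = (3 - 12)*6 = -9*6 = -54)
(34 - t(A(4, 6), 3)) + M = (34 - 1*(-9)) - 54 = (34 + 9) - 54 = 43 - 54 = -11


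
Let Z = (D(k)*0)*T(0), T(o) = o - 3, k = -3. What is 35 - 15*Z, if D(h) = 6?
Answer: 35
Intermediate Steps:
T(o) = -3 + o
Z = 0 (Z = (6*0)*(-3 + 0) = 0*(-3) = 0)
35 - 15*Z = 35 - 15*0 = 35 + 0 = 35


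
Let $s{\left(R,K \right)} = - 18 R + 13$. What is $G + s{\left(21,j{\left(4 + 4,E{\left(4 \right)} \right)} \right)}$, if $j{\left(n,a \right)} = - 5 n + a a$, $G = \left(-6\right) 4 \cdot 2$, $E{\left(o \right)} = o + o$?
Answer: $-413$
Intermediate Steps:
$E{\left(o \right)} = 2 o$
$G = -48$ ($G = \left(-24\right) 2 = -48$)
$j{\left(n,a \right)} = a^{2} - 5 n$ ($j{\left(n,a \right)} = - 5 n + a^{2} = a^{2} - 5 n$)
$s{\left(R,K \right)} = 13 - 18 R$
$G + s{\left(21,j{\left(4 + 4,E{\left(4 \right)} \right)} \right)} = -48 + \left(13 - 378\right) = -48 - 365 = -413$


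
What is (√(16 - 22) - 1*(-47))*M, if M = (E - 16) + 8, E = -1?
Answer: -423 - 9*I*√6 ≈ -423.0 - 22.045*I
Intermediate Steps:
M = -9 (M = (-1 - 16) + 8 = -17 + 8 = -9)
(√(16 - 22) - 1*(-47))*M = (√(16 - 22) - 1*(-47))*(-9) = (√(-6) + 47)*(-9) = (I*√6 + 47)*(-9) = (47 + I*√6)*(-9) = -423 - 9*I*√6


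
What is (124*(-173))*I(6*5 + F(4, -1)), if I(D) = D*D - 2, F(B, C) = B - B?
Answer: -19263896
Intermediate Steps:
F(B, C) = 0
I(D) = -2 + D² (I(D) = D² - 2 = -2 + D²)
(124*(-173))*I(6*5 + F(4, -1)) = (124*(-173))*(-2 + (6*5 + 0)²) = -21452*(-2 + (30 + 0)²) = -21452*(-2 + 30²) = -21452*(-2 + 900) = -21452*898 = -19263896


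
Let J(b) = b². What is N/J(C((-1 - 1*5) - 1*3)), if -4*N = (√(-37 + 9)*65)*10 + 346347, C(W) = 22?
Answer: -346347/1936 - 325*I*√7/484 ≈ -178.9 - 1.7766*I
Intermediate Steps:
N = -346347/4 - 325*I*√7 (N = -((√(-37 + 9)*65)*10 + 346347)/4 = -((√(-28)*65)*10 + 346347)/4 = -(((2*I*√7)*65)*10 + 346347)/4 = -((130*I*√7)*10 + 346347)/4 = -(1300*I*√7 + 346347)/4 = -(346347 + 1300*I*√7)/4 = -346347/4 - 325*I*√7 ≈ -86587.0 - 859.87*I)
N/J(C((-1 - 1*5) - 1*3)) = (-346347/4 - 325*I*√7)/(22²) = (-346347/4 - 325*I*√7)/484 = (-346347/4 - 325*I*√7)*(1/484) = -346347/1936 - 325*I*√7/484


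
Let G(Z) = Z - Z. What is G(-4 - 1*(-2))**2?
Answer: 0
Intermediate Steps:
G(Z) = 0
G(-4 - 1*(-2))**2 = 0**2 = 0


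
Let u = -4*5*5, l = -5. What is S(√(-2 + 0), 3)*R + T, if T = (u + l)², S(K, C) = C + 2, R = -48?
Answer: 10785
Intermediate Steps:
S(K, C) = 2 + C
u = -100 (u = -20*5 = -100)
T = 11025 (T = (-100 - 5)² = (-105)² = 11025)
S(√(-2 + 0), 3)*R + T = (2 + 3)*(-48) + 11025 = 5*(-48) + 11025 = -240 + 11025 = 10785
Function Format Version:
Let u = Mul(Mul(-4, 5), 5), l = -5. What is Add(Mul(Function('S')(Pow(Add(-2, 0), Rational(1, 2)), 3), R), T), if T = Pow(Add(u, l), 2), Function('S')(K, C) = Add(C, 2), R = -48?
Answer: 10785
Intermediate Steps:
Function('S')(K, C) = Add(2, C)
u = -100 (u = Mul(-20, 5) = -100)
T = 11025 (T = Pow(Add(-100, -5), 2) = Pow(-105, 2) = 11025)
Add(Mul(Function('S')(Pow(Add(-2, 0), Rational(1, 2)), 3), R), T) = Add(Mul(Add(2, 3), -48), 11025) = Add(Mul(5, -48), 11025) = Add(-240, 11025) = 10785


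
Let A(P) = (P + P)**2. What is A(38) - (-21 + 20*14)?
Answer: 5517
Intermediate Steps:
A(P) = 4*P**2 (A(P) = (2*P)**2 = 4*P**2)
A(38) - (-21 + 20*14) = 4*38**2 - (-21 + 20*14) = 4*1444 - (-21 + 280) = 5776 - 1*259 = 5776 - 259 = 5517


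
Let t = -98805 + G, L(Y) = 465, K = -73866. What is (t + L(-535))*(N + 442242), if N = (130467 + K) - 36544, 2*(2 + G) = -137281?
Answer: -154391685535/2 ≈ -7.7196e+10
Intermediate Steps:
G = -137285/2 (G = -2 + (½)*(-137281) = -2 - 137281/2 = -137285/2 ≈ -68643.)
N = 20057 (N = (130467 - 73866) - 36544 = 56601 - 36544 = 20057)
t = -334895/2 (t = -98805 - 137285/2 = -334895/2 ≈ -1.6745e+5)
(t + L(-535))*(N + 442242) = (-334895/2 + 465)*(20057 + 442242) = -333965/2*462299 = -154391685535/2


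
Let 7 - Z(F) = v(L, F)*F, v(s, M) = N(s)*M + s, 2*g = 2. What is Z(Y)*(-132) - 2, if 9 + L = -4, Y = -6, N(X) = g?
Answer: 14122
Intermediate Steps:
g = 1 (g = (½)*2 = 1)
N(X) = 1
L = -13 (L = -9 - 4 = -13)
v(s, M) = M + s (v(s, M) = 1*M + s = M + s)
Z(F) = 7 - F*(-13 + F) (Z(F) = 7 - (F - 13)*F = 7 - (-13 + F)*F = 7 - F*(-13 + F))
Z(Y)*(-132) - 2 = (7 - 1*(-6)*(-13 - 6))*(-132) - 2 = (7 - 1*(-6)*(-19))*(-132) - 2 = (7 - 114)*(-132) - 2 = -107*(-132) - 2 = 14124 - 2 = 14122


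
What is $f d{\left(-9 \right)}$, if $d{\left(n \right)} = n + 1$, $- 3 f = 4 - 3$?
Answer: $\frac{8}{3} \approx 2.6667$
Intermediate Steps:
$f = - \frac{1}{3}$ ($f = - \frac{4 - 3}{3} = \left(- \frac{1}{3}\right) 1 = - \frac{1}{3} \approx -0.33333$)
$d{\left(n \right)} = 1 + n$
$f d{\left(-9 \right)} = - \frac{1 - 9}{3} = \left(- \frac{1}{3}\right) \left(-8\right) = \frac{8}{3}$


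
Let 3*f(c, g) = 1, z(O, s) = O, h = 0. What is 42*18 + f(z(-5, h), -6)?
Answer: 2269/3 ≈ 756.33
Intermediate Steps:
f(c, g) = 1/3 (f(c, g) = (1/3)*1 = 1/3)
42*18 + f(z(-5, h), -6) = 42*18 + 1/3 = 756 + 1/3 = 2269/3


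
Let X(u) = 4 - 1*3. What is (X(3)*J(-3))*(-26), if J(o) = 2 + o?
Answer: 26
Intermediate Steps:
X(u) = 1 (X(u) = 4 - 3 = 1)
(X(3)*J(-3))*(-26) = (1*(2 - 3))*(-26) = (1*(-1))*(-26) = -1*(-26) = 26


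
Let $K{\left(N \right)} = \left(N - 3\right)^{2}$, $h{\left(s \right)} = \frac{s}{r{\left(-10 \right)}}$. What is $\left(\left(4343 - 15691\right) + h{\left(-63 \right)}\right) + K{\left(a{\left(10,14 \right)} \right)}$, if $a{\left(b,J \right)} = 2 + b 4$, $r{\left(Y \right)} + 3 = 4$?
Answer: $-9890$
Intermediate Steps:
$r{\left(Y \right)} = 1$ ($r{\left(Y \right)} = -3 + 4 = 1$)
$a{\left(b,J \right)} = 2 + 4 b$
$h{\left(s \right)} = s$ ($h{\left(s \right)} = \frac{s}{1} = s 1 = s$)
$K{\left(N \right)} = \left(-3 + N\right)^{2}$
$\left(\left(4343 - 15691\right) + h{\left(-63 \right)}\right) + K{\left(a{\left(10,14 \right)} \right)} = \left(\left(4343 - 15691\right) - 63\right) + \left(-3 + \left(2 + 4 \cdot 10\right)\right)^{2} = \left(\left(4343 - 15691\right) - 63\right) + \left(-3 + \left(2 + 40\right)\right)^{2} = \left(-11348 - 63\right) + \left(-3 + 42\right)^{2} = -11411 + 39^{2} = -11411 + 1521 = -9890$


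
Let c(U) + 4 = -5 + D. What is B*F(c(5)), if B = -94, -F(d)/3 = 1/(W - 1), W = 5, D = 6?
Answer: 141/2 ≈ 70.500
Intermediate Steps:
c(U) = -3 (c(U) = -4 + (-5 + 6) = -4 + 1 = -3)
F(d) = -¾ (F(d) = -3/(5 - 1) = -3/4 = -3*¼ = -¾)
B*F(c(5)) = -94*(-¾) = 141/2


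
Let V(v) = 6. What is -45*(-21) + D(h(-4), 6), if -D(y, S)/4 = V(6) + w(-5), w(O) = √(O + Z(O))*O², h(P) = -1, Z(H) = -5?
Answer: 921 - 100*I*√10 ≈ 921.0 - 316.23*I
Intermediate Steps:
w(O) = O²*√(-5 + O) (w(O) = √(O - 5)*O² = √(-5 + O)*O² = O²*√(-5 + O))
D(y, S) = -24 - 100*I*√10 (D(y, S) = -4*(6 + (-5)²*√(-5 - 5)) = -4*(6 + 25*√(-10)) = -4*(6 + 25*(I*√10)) = -4*(6 + 25*I*√10) = -24 - 100*I*√10)
-45*(-21) + D(h(-4), 6) = -45*(-21) + (-24 - 100*I*√10) = 945 + (-24 - 100*I*√10) = 921 - 100*I*√10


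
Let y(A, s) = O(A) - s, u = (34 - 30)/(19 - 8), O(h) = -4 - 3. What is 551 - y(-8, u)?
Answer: 6142/11 ≈ 558.36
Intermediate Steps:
O(h) = -7
u = 4/11 ≈ 0.36364
y(A, s) = -7 - s
551 - y(-8, u) = 551 - (-7 - 1*4/11) = 551 - (-7 - 4/11) = 551 - 1*(-81/11) = 551 + 81/11 = 6142/11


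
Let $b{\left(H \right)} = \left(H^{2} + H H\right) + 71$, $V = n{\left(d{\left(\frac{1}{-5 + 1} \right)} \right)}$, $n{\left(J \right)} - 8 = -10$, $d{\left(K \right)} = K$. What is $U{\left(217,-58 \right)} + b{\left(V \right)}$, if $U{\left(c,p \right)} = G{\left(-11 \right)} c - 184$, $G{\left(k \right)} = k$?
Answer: $-2492$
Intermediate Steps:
$n{\left(J \right)} = -2$ ($n{\left(J \right)} = 8 - 10 = -2$)
$V = -2$
$U{\left(c,p \right)} = -184 - 11 c$ ($U{\left(c,p \right)} = - 11 c - 184 = -184 - 11 c$)
$b{\left(H \right)} = 71 + 2 H^{2}$ ($b{\left(H \right)} = \left(H^{2} + H^{2}\right) + 71 = 2 H^{2} + 71 = 71 + 2 H^{2}$)
$U{\left(217,-58 \right)} + b{\left(V \right)} = \left(-184 - 2387\right) + \left(71 + 2 \left(-2\right)^{2}\right) = \left(-184 - 2387\right) + \left(71 + 2 \cdot 4\right) = -2571 + \left(71 + 8\right) = -2571 + 79 = -2492$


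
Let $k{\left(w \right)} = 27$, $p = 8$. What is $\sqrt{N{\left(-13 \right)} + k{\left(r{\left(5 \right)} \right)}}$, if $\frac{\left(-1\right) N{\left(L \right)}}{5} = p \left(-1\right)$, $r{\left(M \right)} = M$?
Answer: $\sqrt{67} \approx 8.1853$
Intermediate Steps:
$N{\left(L \right)} = 40$ ($N{\left(L \right)} = - 5 \cdot 8 \left(-1\right) = \left(-5\right) \left(-8\right) = 40$)
$\sqrt{N{\left(-13 \right)} + k{\left(r{\left(5 \right)} \right)}} = \sqrt{40 + 27} = \sqrt{67}$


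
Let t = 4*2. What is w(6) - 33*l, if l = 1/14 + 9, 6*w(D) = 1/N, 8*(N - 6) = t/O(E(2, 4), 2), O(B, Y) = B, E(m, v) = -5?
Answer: -182291/609 ≈ -299.33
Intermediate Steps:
t = 8
N = 29/5 (N = 6 + (8/(-5))/8 = 6 + (8*(-1/5))/8 = 6 + (1/8)*(-8/5) = 6 - 1/5 = 29/5 ≈ 5.8000)
w(D) = 5/174 (w(D) = 1/(6*(29/5)) = (1/6)*(5/29) = 5/174)
l = 127/14 (l = 1/14 + 9 = 127/14 ≈ 9.0714)
w(6) - 33*l = 5/174 - 33*127/14 = 5/174 - 4191/14 = -182291/609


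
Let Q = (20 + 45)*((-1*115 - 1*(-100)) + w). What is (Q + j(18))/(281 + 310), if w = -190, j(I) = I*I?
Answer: -13001/591 ≈ -21.998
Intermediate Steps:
j(I) = I²
Q = -13325 (Q = (20 + 45)*((-1*115 - 1*(-100)) - 190) = 65*((-115 + 100) - 190) = 65*(-15 - 190) = 65*(-205) = -13325)
(Q + j(18))/(281 + 310) = (-13325 + 18²)/(281 + 310) = (-13325 + 324)/591 = -13001*1/591 = -13001/591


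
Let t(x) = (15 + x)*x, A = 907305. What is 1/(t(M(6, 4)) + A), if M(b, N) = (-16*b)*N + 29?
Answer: 1/1028005 ≈ 9.7276e-7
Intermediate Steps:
M(b, N) = 29 - 16*N*b (M(b, N) = -16*N*b + 29 = 29 - 16*N*b)
t(x) = x*(15 + x)
1/(t(M(6, 4)) + A) = 1/((29 - 16*4*6)*(15 + (29 - 16*4*6)) + 907305) = 1/((29 - 384)*(15 + (29 - 384)) + 907305) = 1/(-355*(15 - 355) + 907305) = 1/(-355*(-340) + 907305) = 1/(120700 + 907305) = 1/1028005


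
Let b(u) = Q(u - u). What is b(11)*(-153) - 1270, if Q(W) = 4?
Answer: -1882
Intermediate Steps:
b(u) = 4
b(11)*(-153) - 1270 = 4*(-153) - 1270 = -612 - 1270 = -1882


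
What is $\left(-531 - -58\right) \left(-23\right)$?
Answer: $10879$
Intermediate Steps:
$\left(-531 - -58\right) \left(-23\right) = \left(-531 + 58\right) \left(-23\right) = \left(-473\right) \left(-23\right) = 10879$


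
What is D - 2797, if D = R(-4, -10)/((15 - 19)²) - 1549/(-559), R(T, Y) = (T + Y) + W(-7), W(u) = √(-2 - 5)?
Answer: -12499705/4472 + I*√7/16 ≈ -2795.1 + 0.16536*I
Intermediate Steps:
W(u) = I*√7 (W(u) = √(-7) = I*√7)
R(T, Y) = T + Y + I*√7 (R(T, Y) = (T + Y) + I*√7 = T + Y + I*√7)
D = 8479/4472 + I*√7/16 (D = (-4 - 10 + I*√7)/((15 - 19)²) - 1549/(-559) = (-14 + I*√7)/((-4)²) - 1549*(-1/559) = (-14 + I*√7)/16 + 1549/559 = (-14 + I*√7)*(1/16) + 1549/559 = (-7/8 + I*√7/16) + 1549/559 = 8479/4472 + I*√7/16 ≈ 1.896 + 0.16536*I)
D - 2797 = (8479/4472 + I*√7/16) - 2797 = -12499705/4472 + I*√7/16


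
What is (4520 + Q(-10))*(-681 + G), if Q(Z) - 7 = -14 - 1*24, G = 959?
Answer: 1247942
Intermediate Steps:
Q(Z) = -31 (Q(Z) = 7 + (-14 - 1*24) = 7 + (-14 - 24) = 7 - 38 = -31)
(4520 + Q(-10))*(-681 + G) = (4520 - 31)*(-681 + 959) = 4489*278 = 1247942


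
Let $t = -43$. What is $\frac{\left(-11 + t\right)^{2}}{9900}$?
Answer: $\frac{81}{275} \approx 0.29455$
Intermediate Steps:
$\frac{\left(-11 + t\right)^{2}}{9900} = \frac{\left(-11 - 43\right)^{2}}{9900} = \left(-54\right)^{2} \cdot \frac{1}{9900} = 2916 \cdot \frac{1}{9900} = \frac{81}{275}$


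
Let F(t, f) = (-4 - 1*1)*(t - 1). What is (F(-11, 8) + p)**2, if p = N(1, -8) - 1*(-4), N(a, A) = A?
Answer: 3136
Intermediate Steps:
F(t, f) = 5 - 5*t (F(t, f) = (-4 - 1)*(-1 + t) = -5*(-1 + t) = 5 - 5*t)
p = -4 (p = -8 - 1*(-4) = -8 + 4 = -4)
(F(-11, 8) + p)**2 = ((5 - 5*(-11)) - 4)**2 = ((5 + 55) - 4)**2 = (60 - 4)**2 = 56**2 = 3136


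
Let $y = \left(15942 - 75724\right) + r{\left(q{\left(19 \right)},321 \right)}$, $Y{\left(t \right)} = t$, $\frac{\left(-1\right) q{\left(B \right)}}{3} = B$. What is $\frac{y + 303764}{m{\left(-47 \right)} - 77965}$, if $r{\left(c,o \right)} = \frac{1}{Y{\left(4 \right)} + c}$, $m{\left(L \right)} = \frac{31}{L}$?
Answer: $- \frac{607759115}{194212458} \approx -3.1294$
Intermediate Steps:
$q{\left(B \right)} = - 3 B$
$r{\left(c,o \right)} = \frac{1}{4 + c}$
$y = - \frac{3168447}{53}$ ($y = \left(15942 - 75724\right) + \frac{1}{4 - 57} = -59782 + \frac{1}{4 - 57} = -59782 + \frac{1}{-53} = -59782 - \frac{1}{53} = - \frac{3168447}{53} \approx -59782.0$)
$\frac{y + 303764}{m{\left(-47 \right)} - 77965} = \frac{- \frac{3168447}{53} + 303764}{\frac{31}{-47} - 77965} = \frac{12931045}{53 \left(31 \left(- \frac{1}{47}\right) - 77965\right)} = \frac{12931045}{53 \left(- \frac{31}{47} - 77965\right)} = \frac{12931045}{53 \left(- \frac{3664386}{47}\right)} = \frac{12931045}{53} \left(- \frac{47}{3664386}\right) = - \frac{607759115}{194212458}$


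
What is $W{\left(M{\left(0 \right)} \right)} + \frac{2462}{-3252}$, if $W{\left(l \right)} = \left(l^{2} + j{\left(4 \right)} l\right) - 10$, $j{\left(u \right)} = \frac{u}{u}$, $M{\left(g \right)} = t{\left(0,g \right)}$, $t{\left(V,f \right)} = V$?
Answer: $- \frac{17491}{1626} \approx -10.757$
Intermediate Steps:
$M{\left(g \right)} = 0$
$j{\left(u \right)} = 1$
$W{\left(l \right)} = -10 + l + l^{2}$ ($W{\left(l \right)} = \left(l^{2} + 1 l\right) - 10 = \left(l^{2} + l\right) - 10 = \left(l + l^{2}\right) - 10 = -10 + l + l^{2}$)
$W{\left(M{\left(0 \right)} \right)} + \frac{2462}{-3252} = \left(-10 + 0 + 0^{2}\right) + \frac{2462}{-3252} = \left(-10 + 0 + 0\right) + 2462 \left(- \frac{1}{3252}\right) = -10 - \frac{1231}{1626} = - \frac{17491}{1626}$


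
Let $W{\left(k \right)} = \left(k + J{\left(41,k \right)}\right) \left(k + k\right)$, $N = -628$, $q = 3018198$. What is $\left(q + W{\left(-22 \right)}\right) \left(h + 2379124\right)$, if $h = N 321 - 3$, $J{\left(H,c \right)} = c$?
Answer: $6576441449422$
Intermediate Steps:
$h = -201591$ ($h = \left(-628\right) 321 - 3 = -201588 - 3 = -201591$)
$W{\left(k \right)} = 4 k^{2}$ ($W{\left(k \right)} = \left(k + k\right) \left(k + k\right) = 2 k 2 k = 4 k^{2}$)
$\left(q + W{\left(-22 \right)}\right) \left(h + 2379124\right) = \left(3018198 + 4 \left(-22\right)^{2}\right) \left(-201591 + 2379124\right) = \left(3018198 + 4 \cdot 484\right) 2177533 = \left(3018198 + 1936\right) 2177533 = 3020134 \cdot 2177533 = 6576441449422$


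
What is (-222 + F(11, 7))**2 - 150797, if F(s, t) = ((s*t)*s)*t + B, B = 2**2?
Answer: 32464724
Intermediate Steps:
B = 4
F(s, t) = 4 + s**2*t**2 (F(s, t) = ((s*t)*s)*t + 4 = (t*s**2)*t + 4 = s**2*t**2 + 4 = 4 + s**2*t**2)
(-222 + F(11, 7))**2 - 150797 = (-222 + (4 + 11**2*7**2))**2 - 150797 = (-222 + (4 + 121*49))**2 - 150797 = (-222 + (4 + 5929))**2 - 150797 = (-222 + 5933)**2 - 150797 = 5711**2 - 150797 = 32615521 - 150797 = 32464724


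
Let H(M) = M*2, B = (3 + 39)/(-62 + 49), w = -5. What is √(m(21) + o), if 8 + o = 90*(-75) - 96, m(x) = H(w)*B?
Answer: I*√1152866/13 ≈ 82.594*I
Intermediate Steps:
B = -42/13 (B = 42/(-13) = 42*(-1/13) = -42/13 ≈ -3.2308)
H(M) = 2*M
m(x) = 420/13 (m(x) = (2*(-5))*(-42/13) = -10*(-42/13) = 420/13)
o = -6854 (o = -8 + (90*(-75) - 96) = -8 + (-6750 - 96) = -8 - 6846 = -6854)
√(m(21) + o) = √(420/13 - 6854) = √(-88682/13) = I*√1152866/13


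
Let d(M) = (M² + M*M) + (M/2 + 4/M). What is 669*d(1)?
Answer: 8697/2 ≈ 4348.5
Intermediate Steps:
d(M) = M/2 + 2*M² + 4/M (d(M) = (M² + M²) + (M*(½) + 4/M) = 2*M² + (M/2 + 4/M) = M/2 + 2*M² + 4/M)
669*d(1) = 669*((½)*1 + 2*1² + 4/1) = 669*(½ + 2*1 + 4*1) = 669*(½ + 2 + 4) = 669*(13/2) = 8697/2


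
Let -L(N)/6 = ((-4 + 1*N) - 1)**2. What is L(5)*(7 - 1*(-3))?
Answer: 0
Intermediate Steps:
L(N) = -6*(-5 + N)**2 (L(N) = -6*((-4 + 1*N) - 1)**2 = -6*((-4 + N) - 1)**2 = -6*(-5 + N)**2)
L(5)*(7 - 1*(-3)) = (-6*(-5 + 5)**2)*(7 - 1*(-3)) = (-6*0**2)*(7 + 3) = -6*0*10 = 0*10 = 0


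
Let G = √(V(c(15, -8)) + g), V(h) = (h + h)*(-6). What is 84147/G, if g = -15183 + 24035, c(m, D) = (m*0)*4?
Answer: 84147*√2213/4426 ≈ 894.37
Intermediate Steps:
c(m, D) = 0 (c(m, D) = 0*4 = 0)
V(h) = -12*h (V(h) = (2*h)*(-6) = -12*h)
g = 8852
G = 2*√2213 (G = √(-12*0 + 8852) = √(0 + 8852) = √8852 = 2*√2213 ≈ 94.085)
84147/G = 84147/((2*√2213)) = 84147*(√2213/4426) = 84147*√2213/4426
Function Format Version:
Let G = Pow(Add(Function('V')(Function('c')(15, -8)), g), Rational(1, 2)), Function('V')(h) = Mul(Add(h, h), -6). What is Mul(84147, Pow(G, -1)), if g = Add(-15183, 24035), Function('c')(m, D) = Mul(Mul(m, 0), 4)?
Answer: Mul(Rational(84147, 4426), Pow(2213, Rational(1, 2))) ≈ 894.37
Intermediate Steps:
Function('c')(m, D) = 0 (Function('c')(m, D) = Mul(0, 4) = 0)
Function('V')(h) = Mul(-12, h) (Function('V')(h) = Mul(Mul(2, h), -6) = Mul(-12, h))
g = 8852
G = Mul(2, Pow(2213, Rational(1, 2))) (G = Pow(Add(Mul(-12, 0), 8852), Rational(1, 2)) = Pow(Add(0, 8852), Rational(1, 2)) = Pow(8852, Rational(1, 2)) = Mul(2, Pow(2213, Rational(1, 2))) ≈ 94.085)
Mul(84147, Pow(G, -1)) = Mul(84147, Pow(Mul(2, Pow(2213, Rational(1, 2))), -1)) = Mul(84147, Mul(Rational(1, 4426), Pow(2213, Rational(1, 2)))) = Mul(Rational(84147, 4426), Pow(2213, Rational(1, 2)))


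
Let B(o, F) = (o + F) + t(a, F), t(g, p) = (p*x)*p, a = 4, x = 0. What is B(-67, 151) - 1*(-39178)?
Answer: 39262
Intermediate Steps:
t(g, p) = 0 (t(g, p) = (p*0)*p = 0*p = 0)
B(o, F) = F + o (B(o, F) = (o + F) + 0 = (F + o) + 0 = F + o)
B(-67, 151) - 1*(-39178) = (151 - 67) - 1*(-39178) = 84 + 39178 = 39262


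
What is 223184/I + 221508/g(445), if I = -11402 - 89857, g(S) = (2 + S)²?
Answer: -2462721476/2248051059 ≈ -1.0955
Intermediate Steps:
I = -101259
223184/I + 221508/g(445) = 223184/(-101259) + 221508/((2 + 445)²) = 223184*(-1/101259) + 221508/(447²) = -223184/101259 + 221508/199809 = -223184/101259 + 221508*(1/199809) = -223184/101259 + 24612/22201 = -2462721476/2248051059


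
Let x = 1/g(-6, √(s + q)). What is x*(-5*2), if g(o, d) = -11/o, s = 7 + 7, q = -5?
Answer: -60/11 ≈ -5.4545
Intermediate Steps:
s = 14
x = 6/11 (x = 1/(-11/(-6)) = 1/(-11*(-⅙)) = 1/(11/6) = 6/11 ≈ 0.54545)
x*(-5*2) = 6*(-5*2)/11 = (6/11)*(-10) = -60/11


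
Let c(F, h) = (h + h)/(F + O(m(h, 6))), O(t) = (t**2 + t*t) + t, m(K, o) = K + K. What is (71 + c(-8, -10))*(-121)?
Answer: -1657458/193 ≈ -8587.9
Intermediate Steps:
m(K, o) = 2*K
O(t) = t + 2*t**2 (O(t) = (t**2 + t**2) + t = 2*t**2 + t = t + 2*t**2)
c(F, h) = 2*h/(F + 2*h*(1 + 4*h)) (c(F, h) = (h + h)/(F + (2*h)*(1 + 2*(2*h))) = (2*h)/(F + (2*h)*(1 + 4*h)) = (2*h)/(F + 2*h*(1 + 4*h)) = 2*h/(F + 2*h*(1 + 4*h)))
(71 + c(-8, -10))*(-121) = (71 + 2*(-10)/(-8 + 2*(-10)*(1 + 4*(-10))))*(-121) = (71 + 2*(-10)/(-8 + 2*(-10)*(1 - 40)))*(-121) = (71 + 2*(-10)/(-8 + 2*(-10)*(-39)))*(-121) = (71 + 2*(-10)/(-8 + 780))*(-121) = (71 + 2*(-10)/772)*(-121) = (71 + 2*(-10)*(1/772))*(-121) = (71 - 5/193)*(-121) = (13698/193)*(-121) = -1657458/193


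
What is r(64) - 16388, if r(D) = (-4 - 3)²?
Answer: -16339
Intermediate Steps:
r(D) = 49 (r(D) = (-7)² = 49)
r(64) - 16388 = 49 - 16388 = -16339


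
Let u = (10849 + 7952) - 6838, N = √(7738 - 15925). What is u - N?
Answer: 11963 - I*√8187 ≈ 11963.0 - 90.482*I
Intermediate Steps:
N = I*√8187 (N = √(-8187) = I*√8187 ≈ 90.482*I)
u = 11963 (u = 18801 - 6838 = 11963)
u - N = 11963 - I*√8187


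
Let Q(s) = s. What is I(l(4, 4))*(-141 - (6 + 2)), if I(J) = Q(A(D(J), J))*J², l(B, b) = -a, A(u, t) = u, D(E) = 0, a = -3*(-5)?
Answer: 0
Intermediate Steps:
a = 15
l(B, b) = -15 (l(B, b) = -1*15 = -15)
I(J) = 0 (I(J) = 0*J² = 0)
I(l(4, 4))*(-141 - (6 + 2)) = 0*(-141 - (6 + 2)) = 0*(-141 - 1*8) = 0*(-141 - 8) = 0*(-149) = 0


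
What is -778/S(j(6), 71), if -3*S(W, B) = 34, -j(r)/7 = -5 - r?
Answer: 1167/17 ≈ 68.647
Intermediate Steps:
j(r) = 35 + 7*r (j(r) = -7*(-5 - r) = 35 + 7*r)
S(W, B) = -34/3 (S(W, B) = -1/3*34 = -34/3)
-778/S(j(6), 71) = -778/(-34/3) = -778*(-3/34) = 1167/17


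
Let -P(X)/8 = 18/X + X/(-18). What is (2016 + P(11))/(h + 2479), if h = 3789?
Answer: 49693/155133 ≈ 0.32032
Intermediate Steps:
P(X) = -144/X + 4*X/9 (P(X) = -8*(18/X + X/(-18)) = -8*(18/X + X*(-1/18)) = -8*(18/X - X/18) = -144/X + 4*X/9)
(2016 + P(11))/(h + 2479) = (2016 + (-144/11 + (4/9)*11))/(3789 + 2479) = (2016 + (-144*1/11 + 44/9))/6268 = (2016 + (-144/11 + 44/9))*(1/6268) = (2016 - 812/99)*(1/6268) = (198772/99)*(1/6268) = 49693/155133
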